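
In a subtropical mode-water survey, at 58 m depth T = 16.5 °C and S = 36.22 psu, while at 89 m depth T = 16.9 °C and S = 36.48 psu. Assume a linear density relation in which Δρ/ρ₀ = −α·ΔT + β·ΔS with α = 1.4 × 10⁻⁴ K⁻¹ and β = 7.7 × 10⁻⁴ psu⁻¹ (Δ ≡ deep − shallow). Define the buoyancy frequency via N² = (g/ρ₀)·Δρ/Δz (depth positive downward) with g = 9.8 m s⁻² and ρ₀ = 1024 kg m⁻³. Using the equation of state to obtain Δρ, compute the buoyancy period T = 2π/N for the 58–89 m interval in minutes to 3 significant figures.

ΔT = +0.4 K, ΔS = +0.26 psu (deep − shallow).
Δρ/ρ₀ = −αΔT + βΔS = -5.60 × 10⁻⁵ + 2.002 × 10⁻⁴ = 1.442 × 10⁻⁴, so Δρ ≈ 0.1477 kg m⁻³.
N² = (g/ρ₀)·Δρ/Δz = g·(Δρ/ρ₀)/Δz = 9.8 × 1.442 × 10⁻⁴ / 31 = 4.5586 × 10⁻⁵ s⁻².
N = √(4.5586 × 10⁻⁵) = 6.7517 × 10⁻³ rad s⁻¹ → T = 2π/N = 930.61 s = 15.510 min ≈ 15.5 min.

15.5 min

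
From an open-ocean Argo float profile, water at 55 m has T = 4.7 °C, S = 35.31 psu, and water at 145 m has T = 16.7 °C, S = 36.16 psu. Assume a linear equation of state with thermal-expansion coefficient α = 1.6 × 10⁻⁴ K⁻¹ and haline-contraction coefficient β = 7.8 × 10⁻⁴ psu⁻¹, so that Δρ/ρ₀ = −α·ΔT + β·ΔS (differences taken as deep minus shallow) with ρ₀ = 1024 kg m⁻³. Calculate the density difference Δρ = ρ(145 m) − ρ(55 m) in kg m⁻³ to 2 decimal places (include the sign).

ΔT = +12.0 K, ΔS = +0.85 psu (deep − shallow).
Δρ/ρ₀ = −(1.6 × 10⁻⁴)(+12.0) + (7.8 × 10⁻⁴)(+0.85) = -1.257 × 10⁻³.
Δρ = 1024 × (-1.257 × 10⁻³) = -1.29 kg m⁻³.
Negative Δρ: lighter below, statically unstable.

-1.29 kg m⁻³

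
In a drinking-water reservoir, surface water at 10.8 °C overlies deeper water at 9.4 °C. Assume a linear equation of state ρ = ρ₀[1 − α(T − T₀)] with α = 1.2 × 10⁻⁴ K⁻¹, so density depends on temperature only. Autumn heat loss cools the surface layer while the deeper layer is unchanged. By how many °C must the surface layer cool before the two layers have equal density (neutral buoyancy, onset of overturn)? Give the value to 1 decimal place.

With temperature the only control, equal density requires T_surf′ = T_deep.
T_surf′ = 9.4 °C.
Cooling required: 10.8 − 9.4 = 1.4 °C.

1.4 °C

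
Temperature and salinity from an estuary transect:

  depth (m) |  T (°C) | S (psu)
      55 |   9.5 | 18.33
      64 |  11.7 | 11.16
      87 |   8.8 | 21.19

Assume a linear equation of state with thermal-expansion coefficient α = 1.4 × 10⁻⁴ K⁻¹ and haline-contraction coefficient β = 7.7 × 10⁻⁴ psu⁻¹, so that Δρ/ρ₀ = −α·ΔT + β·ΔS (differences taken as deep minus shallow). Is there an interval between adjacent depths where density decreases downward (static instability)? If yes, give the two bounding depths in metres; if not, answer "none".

Evaluate Δρ/ρ₀ = −αΔT + βΔS across each adjacent pair:
  55–64 m: −αΔT+βΔS = −(1.4 × 10⁻⁴)(+2.2)+(7.7 × 10⁻⁴)(-7.17) = -5.8 × 10⁻³ → UNSTABLE
  64–87 m: −αΔT+βΔS = −(1.4 × 10⁻⁴)(-2.9)+(7.7 × 10⁻⁴)(+10.03) = 8.1 × 10⁻³ → stable
The 55–64 m interval has Δρ < 0: lighter water underlies denser water.

55–64 m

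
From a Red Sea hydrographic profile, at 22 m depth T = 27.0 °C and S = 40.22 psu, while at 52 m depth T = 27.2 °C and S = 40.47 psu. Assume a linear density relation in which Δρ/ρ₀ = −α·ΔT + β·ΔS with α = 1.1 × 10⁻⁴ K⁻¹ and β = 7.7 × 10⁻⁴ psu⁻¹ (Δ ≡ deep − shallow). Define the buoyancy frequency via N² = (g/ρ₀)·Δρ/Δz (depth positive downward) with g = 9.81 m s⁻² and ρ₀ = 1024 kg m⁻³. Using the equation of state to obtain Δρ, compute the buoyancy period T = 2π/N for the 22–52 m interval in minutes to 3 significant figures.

14.0 min

ΔT = +0.2 K, ΔS = +0.25 psu (deep − shallow).
Δρ/ρ₀ = −αΔT + βΔS = -2.20 × 10⁻⁵ + 1.925 × 10⁻⁴ = 1.705 × 10⁻⁴, so Δρ ≈ 0.1746 kg m⁻³.
N² = (g/ρ₀)·Δρ/Δz = g·(Δρ/ρ₀)/Δz = 9.81 × 1.705 × 10⁻⁴ / 30 = 5.5754 × 10⁻⁵ s⁻².
N = √(5.5754 × 10⁻⁵) = 7.4669 × 10⁻³ rad s⁻¹ → T = 2π/N = 841.47 s = 14.024 min ≈ 14.0 min.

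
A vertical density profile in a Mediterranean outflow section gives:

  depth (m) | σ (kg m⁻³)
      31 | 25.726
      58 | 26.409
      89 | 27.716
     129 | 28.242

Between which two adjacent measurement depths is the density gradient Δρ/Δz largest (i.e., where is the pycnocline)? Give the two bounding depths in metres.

58–89 m

Compute the density gradient over each adjacent pair:
  31–58 m: Δρ/Δz = 0.683/27 = 0.025 kg m⁻⁴
  58–89 m: Δρ/Δz = 1.307/31 = 0.042 kg m⁻⁴
  89–129 m: Δρ/Δz = 0.526/40 = 0.013 kg m⁻⁴
The largest gradient is in the 58–89 m interval — the pycnocline.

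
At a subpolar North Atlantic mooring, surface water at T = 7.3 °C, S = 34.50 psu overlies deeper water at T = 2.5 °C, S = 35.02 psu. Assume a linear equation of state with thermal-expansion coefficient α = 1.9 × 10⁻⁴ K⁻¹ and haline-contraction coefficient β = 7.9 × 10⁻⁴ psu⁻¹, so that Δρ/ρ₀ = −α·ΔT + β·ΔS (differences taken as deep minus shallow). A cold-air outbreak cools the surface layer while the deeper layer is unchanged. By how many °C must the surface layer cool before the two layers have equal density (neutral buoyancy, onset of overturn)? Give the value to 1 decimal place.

Neutral buoyancy requires Δρ = 0, i.e. −α(T_deep − T_surf′) + β(S_deep − S_surf) = 0.
T_surf′ = T_deep − (β/α)·ΔS = 2.5 − (7.9 × 10⁻⁴/1.9 × 10⁻⁴)·(+0.52) = 0.338 °C.
Cooling required: 7.3 − (0.338) = 6.962 °C.

7.0 °C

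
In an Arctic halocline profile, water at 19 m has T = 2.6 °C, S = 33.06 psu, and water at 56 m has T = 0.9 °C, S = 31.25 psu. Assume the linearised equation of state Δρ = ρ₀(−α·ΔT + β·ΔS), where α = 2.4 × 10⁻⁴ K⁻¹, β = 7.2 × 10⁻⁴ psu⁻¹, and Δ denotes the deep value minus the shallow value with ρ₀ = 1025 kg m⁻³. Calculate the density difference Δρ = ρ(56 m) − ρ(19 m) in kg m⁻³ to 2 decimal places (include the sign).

ΔT = -1.7 K, ΔS = -1.81 psu (deep − shallow).
Δρ/ρ₀ = −(2.4 × 10⁻⁴)(-1.7) + (7.2 × 10⁻⁴)(-1.81) = -8.952 × 10⁻⁴.
Δρ = 1025 × (-8.952 × 10⁻⁴) = -0.92 kg m⁻³.
Negative Δρ: lighter below, statically unstable.

-0.92 kg m⁻³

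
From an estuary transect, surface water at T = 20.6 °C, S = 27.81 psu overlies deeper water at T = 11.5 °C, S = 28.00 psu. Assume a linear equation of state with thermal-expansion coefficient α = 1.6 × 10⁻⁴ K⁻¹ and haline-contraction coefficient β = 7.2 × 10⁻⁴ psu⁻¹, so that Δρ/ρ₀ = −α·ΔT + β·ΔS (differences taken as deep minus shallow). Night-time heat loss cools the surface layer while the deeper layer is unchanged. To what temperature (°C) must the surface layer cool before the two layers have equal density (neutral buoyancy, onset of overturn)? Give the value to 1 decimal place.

10.6 °C

Neutral buoyancy requires Δρ = 0, i.e. −α(T_deep − T_surf′) + β(S_deep − S_surf) = 0.
T_surf′ = T_deep − (β/α)·ΔS = 11.5 − (7.2 × 10⁻⁴/1.6 × 10⁻⁴)·(+0.19) = 10.645 °C.
Cooling required: 20.6 − (10.645) = 9.955 °C.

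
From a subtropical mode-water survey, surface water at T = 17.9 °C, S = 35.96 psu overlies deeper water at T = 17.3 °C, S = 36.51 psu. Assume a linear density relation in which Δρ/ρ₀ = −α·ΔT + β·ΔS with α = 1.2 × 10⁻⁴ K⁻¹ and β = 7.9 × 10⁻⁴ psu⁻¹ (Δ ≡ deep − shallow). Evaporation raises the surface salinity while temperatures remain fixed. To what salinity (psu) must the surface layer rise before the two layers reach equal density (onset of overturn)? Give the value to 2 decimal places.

36.60 psu

Neutral buoyancy requires −α(T_deep − T_surf) + β(S_deep − S_surf′) = 0.
S_surf′ = S_deep − (α/β)·ΔT = 36.51 − (1.2 × 10⁻⁴/7.9 × 10⁻⁴)·(-0.6) = 36.6011 psu.
Increase required: 36.6011 − 35.96 = 0.6411 psu.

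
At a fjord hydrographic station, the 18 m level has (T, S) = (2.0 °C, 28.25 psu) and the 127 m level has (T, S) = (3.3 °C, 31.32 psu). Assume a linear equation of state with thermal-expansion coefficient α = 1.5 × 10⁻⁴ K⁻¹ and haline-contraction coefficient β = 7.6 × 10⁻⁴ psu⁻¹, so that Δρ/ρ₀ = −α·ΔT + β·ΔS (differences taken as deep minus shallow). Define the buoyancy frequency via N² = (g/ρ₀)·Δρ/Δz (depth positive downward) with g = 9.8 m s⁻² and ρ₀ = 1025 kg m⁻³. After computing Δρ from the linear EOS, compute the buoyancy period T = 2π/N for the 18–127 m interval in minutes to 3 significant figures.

ΔT = +1.3 K, ΔS = +3.07 psu (deep − shallow).
Δρ/ρ₀ = −αΔT + βΔS = -1.95 × 10⁻⁴ + 2.3332 × 10⁻³ = 2.1382 × 10⁻³, so Δρ ≈ 2.192 kg m⁻³.
N² = (g/ρ₀)·Δρ/Δz = g·(Δρ/ρ₀)/Δz = 9.8 × 2.1382 × 10⁻³ / 109 = 1.9224 × 10⁻⁴ s⁻².
N = √(1.9224 × 10⁻⁴) = 0.013865 rad s⁻¹ → T = 2π/N = 453.17 s = 7.5528 min ≈ 7.55 min.

7.55 min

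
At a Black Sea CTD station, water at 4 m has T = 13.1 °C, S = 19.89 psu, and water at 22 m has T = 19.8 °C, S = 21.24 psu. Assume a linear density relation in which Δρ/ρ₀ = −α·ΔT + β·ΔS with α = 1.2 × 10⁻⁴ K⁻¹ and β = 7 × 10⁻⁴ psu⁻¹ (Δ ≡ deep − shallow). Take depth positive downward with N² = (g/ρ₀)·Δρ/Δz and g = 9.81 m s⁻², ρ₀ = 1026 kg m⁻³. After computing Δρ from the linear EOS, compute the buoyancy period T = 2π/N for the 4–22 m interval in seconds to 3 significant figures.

717 s

ΔT = +6.7 K, ΔS = +1.35 psu (deep − shallow).
Δρ/ρ₀ = −αΔT + βΔS = -8.04 × 10⁻⁴ + 9.45 × 10⁻⁴ = 1.41 × 10⁻⁴, so Δρ ≈ 0.1447 kg m⁻³.
N² = (g/ρ₀)·Δρ/Δz = g·(Δρ/ρ₀)/Δz = 9.81 × 1.41 × 10⁻⁴ / 18 = 7.6845 × 10⁻⁵ s⁻².
N = √(7.6845 × 10⁻⁵) = 8.7661 × 10⁻³ rad s⁻¹ → T = 2π/N = 716.76 s ≈ 717 s.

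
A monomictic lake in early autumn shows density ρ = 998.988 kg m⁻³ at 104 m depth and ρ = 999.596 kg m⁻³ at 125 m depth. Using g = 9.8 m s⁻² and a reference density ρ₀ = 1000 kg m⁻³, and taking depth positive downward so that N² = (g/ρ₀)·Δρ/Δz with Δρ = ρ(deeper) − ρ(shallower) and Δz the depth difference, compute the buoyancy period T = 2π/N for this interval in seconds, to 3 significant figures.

Δρ = 999.596 − 998.988 = 0.608 kg m⁻³ over Δz = 125 − 104 = 21 m.
N² = (9.8/1000) × (0.608/21) = 2.8373 × 10⁻⁴ s⁻².
N = √(2.8373 × 10⁻⁴) = 0.016844 rad s⁻¹, so T = 2π/N = 373.02 s ≈ 373 s.

373 s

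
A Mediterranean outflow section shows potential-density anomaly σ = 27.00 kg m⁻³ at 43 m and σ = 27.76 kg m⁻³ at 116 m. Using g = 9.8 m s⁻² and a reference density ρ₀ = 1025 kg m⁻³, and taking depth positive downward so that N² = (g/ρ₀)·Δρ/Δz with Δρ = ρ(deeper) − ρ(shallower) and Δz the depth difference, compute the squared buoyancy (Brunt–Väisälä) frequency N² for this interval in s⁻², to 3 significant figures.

Δρ = 1027.76 − 1027.00 = 0.76 kg m⁻³ over Δz = 116 − 43 = 73 m.
N² = (9.8/1025) × (0.76/73) = 9.9539 × 10⁻⁵ s⁻² ≈ 9.95 × 10⁻⁵ s⁻².

9.95 × 10⁻⁵ s⁻²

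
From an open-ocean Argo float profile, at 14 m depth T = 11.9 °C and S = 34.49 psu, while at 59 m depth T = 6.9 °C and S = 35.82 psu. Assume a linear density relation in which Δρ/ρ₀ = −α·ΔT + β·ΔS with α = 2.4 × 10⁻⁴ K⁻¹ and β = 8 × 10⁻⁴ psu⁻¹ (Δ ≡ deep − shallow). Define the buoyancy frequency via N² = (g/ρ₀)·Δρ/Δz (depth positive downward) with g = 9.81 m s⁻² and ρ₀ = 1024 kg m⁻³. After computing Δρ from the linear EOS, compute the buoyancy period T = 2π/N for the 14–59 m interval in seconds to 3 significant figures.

283 s

ΔT = -5.0 K, ΔS = +1.33 psu (deep − shallow).
Δρ/ρ₀ = −αΔT + βΔS = 1.20 × 10⁻³ + 1.064 × 10⁻³ = 2.264 × 10⁻³, so Δρ ≈ 2.318 kg m⁻³.
N² = (g/ρ₀)·Δρ/Δz = g·(Δρ/ρ₀)/Δz = 9.81 × 2.264 × 10⁻³ / 45 = 4.9355 × 10⁻⁴ s⁻².
N = √(4.9355 × 10⁻⁴) = 0.022216 rad s⁻¹ → T = 2π/N = 282.82 s ≈ 283 s.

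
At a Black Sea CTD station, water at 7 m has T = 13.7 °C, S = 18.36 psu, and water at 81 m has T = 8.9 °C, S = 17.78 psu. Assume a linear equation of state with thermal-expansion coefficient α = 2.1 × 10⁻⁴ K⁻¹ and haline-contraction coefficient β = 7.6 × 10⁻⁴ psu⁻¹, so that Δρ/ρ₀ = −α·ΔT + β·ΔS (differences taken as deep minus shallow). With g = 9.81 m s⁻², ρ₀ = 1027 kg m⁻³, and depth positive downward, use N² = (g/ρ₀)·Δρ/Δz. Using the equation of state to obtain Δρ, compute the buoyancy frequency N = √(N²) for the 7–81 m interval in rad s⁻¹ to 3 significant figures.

8.67 × 10⁻³ rad s⁻¹

ΔT = -4.8 K, ΔS = -0.58 psu (deep − shallow).
Δρ/ρ₀ = −αΔT + βΔS = 1.008 × 10⁻³ − 4.408 × 10⁻⁴ = 5.672 × 10⁻⁴, so Δρ ≈ 0.5825 kg m⁻³.
N² = (g/ρ₀)·Δρ/Δz = g·(Δρ/ρ₀)/Δz = 9.81 × 5.672 × 10⁻⁴ / 74 = 7.5192 × 10⁻⁵ s⁻².
N = √(7.5192 × 10⁻⁵) = 8.6713 × 10⁻³ rad s⁻¹ ≈ 8.67 × 10⁻³ rad s⁻¹.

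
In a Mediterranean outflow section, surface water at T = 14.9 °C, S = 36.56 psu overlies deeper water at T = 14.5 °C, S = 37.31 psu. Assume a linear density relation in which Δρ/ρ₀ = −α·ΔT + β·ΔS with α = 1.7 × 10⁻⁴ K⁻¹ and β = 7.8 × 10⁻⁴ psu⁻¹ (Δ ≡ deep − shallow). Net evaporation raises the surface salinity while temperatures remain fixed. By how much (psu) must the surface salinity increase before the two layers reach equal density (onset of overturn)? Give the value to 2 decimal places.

0.84 psu

Neutral buoyancy requires −α(T_deep − T_surf) + β(S_deep − S_surf′) = 0.
S_surf′ = S_deep − (α/β)·ΔT = 37.31 − (1.7 × 10⁻⁴/7.8 × 10⁻⁴)·(-0.4) = 37.3972 psu.
Increase required: 37.3972 − 36.56 = 0.8372 psu.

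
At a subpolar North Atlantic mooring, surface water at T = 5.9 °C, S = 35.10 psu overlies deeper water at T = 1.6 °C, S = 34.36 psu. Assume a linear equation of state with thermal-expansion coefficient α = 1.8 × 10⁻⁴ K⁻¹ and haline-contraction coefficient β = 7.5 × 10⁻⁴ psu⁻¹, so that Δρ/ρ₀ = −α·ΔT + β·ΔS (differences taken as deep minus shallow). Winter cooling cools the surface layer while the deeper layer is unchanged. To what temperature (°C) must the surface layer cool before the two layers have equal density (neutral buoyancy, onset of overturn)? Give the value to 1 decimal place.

4.7 °C

Neutral buoyancy requires Δρ = 0, i.e. −α(T_deep − T_surf′) + β(S_deep − S_surf) = 0.
T_surf′ = T_deep − (β/α)·ΔS = 1.6 − (7.5 × 10⁻⁴/1.8 × 10⁻⁴)·(-0.74) = 4.683 °C.
Cooling required: 5.9 − (4.683) = 1.217 °C.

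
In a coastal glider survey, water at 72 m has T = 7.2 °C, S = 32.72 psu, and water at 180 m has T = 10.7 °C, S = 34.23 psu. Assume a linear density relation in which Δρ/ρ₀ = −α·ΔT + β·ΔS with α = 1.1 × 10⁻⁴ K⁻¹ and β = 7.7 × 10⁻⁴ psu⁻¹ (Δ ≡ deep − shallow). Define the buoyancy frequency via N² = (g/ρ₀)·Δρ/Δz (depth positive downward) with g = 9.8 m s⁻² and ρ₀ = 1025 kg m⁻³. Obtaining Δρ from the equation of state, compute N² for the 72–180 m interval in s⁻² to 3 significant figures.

ΔT = +3.5 K, ΔS = +1.51 psu (deep − shallow).
Δρ/ρ₀ = −αΔT + βΔS = -3.85 × 10⁻⁴ + 1.1627 × 10⁻³ = 7.777 × 10⁻⁴, so Δρ ≈ 0.7971 kg m⁻³.
N² = (g/ρ₀)·Δρ/Δz = g·(Δρ/ρ₀)/Δz = 9.8 × 7.777 × 10⁻⁴ / 108 = 7.0569 × 10⁻⁵ s⁻² ≈ 7.06 × 10⁻⁵ s⁻².

7.06 × 10⁻⁵ s⁻²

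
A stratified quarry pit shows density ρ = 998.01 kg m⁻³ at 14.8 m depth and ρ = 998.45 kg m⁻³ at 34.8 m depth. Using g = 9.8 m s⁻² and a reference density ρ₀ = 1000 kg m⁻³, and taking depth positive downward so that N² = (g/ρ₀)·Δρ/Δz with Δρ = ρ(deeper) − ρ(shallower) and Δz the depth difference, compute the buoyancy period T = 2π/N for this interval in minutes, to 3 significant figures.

7.13 min

Δρ = 998.45 − 998.01 = 0.44 kg m⁻³ over Δz = 34.8 − 14.8 = 20 m.
N² = (9.8/1000) × (0.44/20) = 2.1560 × 10⁻⁴ s⁻².
N = √(2.1560 × 10⁻⁴) = 0.014683 rad s⁻¹, so T = 2π/N = 427.92 s = 7.1320 min ≈ 7.13 min.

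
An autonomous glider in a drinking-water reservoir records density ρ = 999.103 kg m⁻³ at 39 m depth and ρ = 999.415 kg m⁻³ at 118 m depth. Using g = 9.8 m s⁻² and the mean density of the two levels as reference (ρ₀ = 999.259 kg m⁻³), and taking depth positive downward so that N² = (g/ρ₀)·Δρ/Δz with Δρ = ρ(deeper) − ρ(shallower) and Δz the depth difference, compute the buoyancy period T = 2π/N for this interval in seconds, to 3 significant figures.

1.01 × 10³ s

Δρ = 999.415 − 999.103 = 0.312 kg m⁻³ over Δz = 118 − 39 = 79 m.
N² = (9.8/999.259) × (0.312/79) = 3.8732 × 10⁻⁵ s⁻².
N = √(3.8732 × 10⁻⁵) = 6.2235 × 10⁻³ rad s⁻¹, so T = 2π/N = 1.0096 × 10³ s ≈ 1.01 × 10³ s.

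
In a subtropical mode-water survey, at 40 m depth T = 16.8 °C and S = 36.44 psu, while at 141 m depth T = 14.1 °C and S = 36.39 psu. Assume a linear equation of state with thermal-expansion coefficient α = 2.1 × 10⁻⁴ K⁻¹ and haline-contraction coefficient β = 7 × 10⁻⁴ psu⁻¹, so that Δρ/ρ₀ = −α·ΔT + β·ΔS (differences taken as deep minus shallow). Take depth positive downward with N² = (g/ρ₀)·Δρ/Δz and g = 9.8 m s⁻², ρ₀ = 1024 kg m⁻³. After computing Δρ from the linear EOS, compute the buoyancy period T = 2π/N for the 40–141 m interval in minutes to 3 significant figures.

ΔT = -2.7 K, ΔS = -0.05 psu (deep − shallow).
Δρ/ρ₀ = −αΔT + βΔS = 5.67 × 10⁻⁴ − 3.50 × 10⁻⁵ = 5.32 × 10⁻⁴, so Δρ ≈ 0.5448 kg m⁻³.
N² = (g/ρ₀)·Δρ/Δz = g·(Δρ/ρ₀)/Δz = 9.8 × 5.32 × 10⁻⁴ / 101 = 5.1620 × 10⁻⁵ s⁻².
N = √(5.1620 × 10⁻⁵) = 7.1847 × 10⁻³ rad s⁻¹ → T = 2π/N = 874.52 s = 14.575 min ≈ 14.6 min.

14.6 min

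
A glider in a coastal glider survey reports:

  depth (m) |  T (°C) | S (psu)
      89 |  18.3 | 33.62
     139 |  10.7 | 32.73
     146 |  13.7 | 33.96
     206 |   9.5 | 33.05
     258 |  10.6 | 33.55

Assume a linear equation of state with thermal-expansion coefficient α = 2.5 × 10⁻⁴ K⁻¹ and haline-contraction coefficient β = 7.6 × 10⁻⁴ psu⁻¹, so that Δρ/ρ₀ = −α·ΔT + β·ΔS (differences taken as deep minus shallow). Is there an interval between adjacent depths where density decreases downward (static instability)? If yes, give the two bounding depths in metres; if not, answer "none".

Evaluate Δρ/ρ₀ = −αΔT + βΔS across each adjacent pair:
  89–139 m: −αΔT+βΔS = −(2.5 × 10⁻⁴)(-7.6)+(7.6 × 10⁻⁴)(-0.89) = 1.2 × 10⁻³ → stable
  139–146 m: −αΔT+βΔS = −(2.5 × 10⁻⁴)(+3.0)+(7.6 × 10⁻⁴)(+1.23) = 1.8 × 10⁻⁴ → stable
  146–206 m: −αΔT+βΔS = −(2.5 × 10⁻⁴)(-4.2)+(7.6 × 10⁻⁴)(-0.91) = 3.6 × 10⁻⁴ → stable
  206–258 m: −αΔT+βΔS = −(2.5 × 10⁻⁴)(+1.1)+(7.6 × 10⁻⁴)(+0.50) = 1.1 × 10⁻⁴ → stable
Every interval has Δρ > 0: the column is stably stratified throughout.

none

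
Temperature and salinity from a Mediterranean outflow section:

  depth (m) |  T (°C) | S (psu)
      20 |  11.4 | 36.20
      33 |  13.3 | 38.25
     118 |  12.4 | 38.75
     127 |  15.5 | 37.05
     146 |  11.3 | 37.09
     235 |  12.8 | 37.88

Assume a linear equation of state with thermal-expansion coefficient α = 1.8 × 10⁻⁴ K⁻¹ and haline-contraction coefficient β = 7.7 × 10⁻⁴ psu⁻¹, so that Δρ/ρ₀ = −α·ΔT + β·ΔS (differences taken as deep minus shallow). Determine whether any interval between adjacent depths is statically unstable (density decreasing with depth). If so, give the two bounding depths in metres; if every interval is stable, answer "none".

Evaluate Δρ/ρ₀ = −αΔT + βΔS across each adjacent pair:
  20–33 m: −αΔT+βΔS = −(1.8 × 10⁻⁴)(+1.9)+(7.7 × 10⁻⁴)(+2.05) = 1.2 × 10⁻³ → stable
  33–118 m: −αΔT+βΔS = −(1.8 × 10⁻⁴)(-0.9)+(7.7 × 10⁻⁴)(+0.50) = 5.5 × 10⁻⁴ → stable
  118–127 m: −αΔT+βΔS = −(1.8 × 10⁻⁴)(+3.1)+(7.7 × 10⁻⁴)(-1.70) = -1.9 × 10⁻³ → UNSTABLE
  127–146 m: −αΔT+βΔS = −(1.8 × 10⁻⁴)(-4.2)+(7.7 × 10⁻⁴)(+0.04) = 7.9 × 10⁻⁴ → stable
  146–235 m: −αΔT+βΔS = −(1.8 × 10⁻⁴)(+1.5)+(7.7 × 10⁻⁴)(+0.79) = 3.4 × 10⁻⁴ → stable
The 118–127 m interval has Δρ < 0: lighter water underlies denser water.

118–127 m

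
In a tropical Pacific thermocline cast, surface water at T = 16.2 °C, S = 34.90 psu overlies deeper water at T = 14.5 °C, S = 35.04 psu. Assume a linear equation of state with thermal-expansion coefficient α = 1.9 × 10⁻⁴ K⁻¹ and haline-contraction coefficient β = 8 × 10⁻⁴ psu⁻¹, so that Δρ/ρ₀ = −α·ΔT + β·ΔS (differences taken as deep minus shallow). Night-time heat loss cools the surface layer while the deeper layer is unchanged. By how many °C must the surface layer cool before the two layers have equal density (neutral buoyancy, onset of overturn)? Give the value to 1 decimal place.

Neutral buoyancy requires Δρ = 0, i.e. −α(T_deep − T_surf′) + β(S_deep − S_surf) = 0.
T_surf′ = T_deep − (β/α)·ΔS = 14.5 − (8 × 10⁻⁴/1.9 × 10⁻⁴)·(+0.14) = 13.911 °C.
Cooling required: 16.2 − (13.911) = 2.289 °C.

2.3 °C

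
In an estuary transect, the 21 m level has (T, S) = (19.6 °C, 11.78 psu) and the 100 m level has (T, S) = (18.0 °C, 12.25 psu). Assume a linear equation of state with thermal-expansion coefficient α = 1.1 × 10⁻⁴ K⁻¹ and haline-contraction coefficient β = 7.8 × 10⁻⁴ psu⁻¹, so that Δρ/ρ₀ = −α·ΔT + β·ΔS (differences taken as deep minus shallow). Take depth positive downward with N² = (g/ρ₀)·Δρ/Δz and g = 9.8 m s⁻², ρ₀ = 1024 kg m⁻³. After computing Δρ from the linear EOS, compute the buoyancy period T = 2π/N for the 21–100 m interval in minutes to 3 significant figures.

ΔT = -1.6 K, ΔS = +0.47 psu (deep − shallow).
Δρ/ρ₀ = −αΔT + βΔS = 1.76 × 10⁻⁴ + 3.666 × 10⁻⁴ = 5.426 × 10⁻⁴, so Δρ ≈ 0.5556 kg m⁻³.
N² = (g/ρ₀)·Δρ/Δz = g·(Δρ/ρ₀)/Δz = 9.8 × 5.426 × 10⁻⁴ / 79 = 6.7310 × 10⁻⁵ s⁻².
N = √(6.7310 × 10⁻⁵) = 8.2043 × 10⁻³ rad s⁻¹ → T = 2π/N = 765.84 s = 12.764 min ≈ 12.8 min.

12.8 min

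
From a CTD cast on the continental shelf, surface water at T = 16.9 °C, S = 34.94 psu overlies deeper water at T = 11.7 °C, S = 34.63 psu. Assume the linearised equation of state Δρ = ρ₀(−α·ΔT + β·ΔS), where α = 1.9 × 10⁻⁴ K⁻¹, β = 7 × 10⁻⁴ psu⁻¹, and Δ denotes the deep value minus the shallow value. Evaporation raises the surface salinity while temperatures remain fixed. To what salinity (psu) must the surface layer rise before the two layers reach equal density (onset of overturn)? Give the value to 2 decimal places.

Neutral buoyancy requires −α(T_deep − T_surf) + β(S_deep − S_surf′) = 0.
S_surf′ = S_deep − (α/β)·ΔT = 34.63 − (1.9 × 10⁻⁴/7 × 10⁻⁴)·(-5.2) = 36.0414 psu.
Increase required: 36.0414 − 34.94 = 1.1014 psu.

36.04 psu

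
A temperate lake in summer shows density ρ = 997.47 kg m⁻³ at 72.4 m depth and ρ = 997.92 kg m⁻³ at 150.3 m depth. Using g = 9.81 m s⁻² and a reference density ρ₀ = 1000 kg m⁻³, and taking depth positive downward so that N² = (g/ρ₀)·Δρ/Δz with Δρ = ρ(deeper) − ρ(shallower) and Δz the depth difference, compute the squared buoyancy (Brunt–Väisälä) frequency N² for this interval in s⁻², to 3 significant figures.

Δρ = 997.92 − 997.47 = 0.45 kg m⁻³ over Δz = 150.3 − 72.4 = 77.9 m.
N² = (9.81/1000) × (0.45/77.9) = 5.6669 × 10⁻⁵ s⁻² ≈ 5.67 × 10⁻⁵ s⁻².

5.67 × 10⁻⁵ s⁻²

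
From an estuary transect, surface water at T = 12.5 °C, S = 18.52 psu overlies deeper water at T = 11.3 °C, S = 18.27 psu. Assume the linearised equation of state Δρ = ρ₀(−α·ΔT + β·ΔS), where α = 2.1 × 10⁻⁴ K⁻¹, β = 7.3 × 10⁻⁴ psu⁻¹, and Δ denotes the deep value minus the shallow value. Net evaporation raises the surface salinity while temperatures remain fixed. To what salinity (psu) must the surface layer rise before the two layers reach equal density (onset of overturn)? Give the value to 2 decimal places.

Neutral buoyancy requires −α(T_deep − T_surf) + β(S_deep − S_surf′) = 0.
S_surf′ = S_deep − (α/β)·ΔT = 18.27 − (2.1 × 10⁻⁴/7.3 × 10⁻⁴)·(-1.2) = 18.6152 psu.
Increase required: 18.6152 − 18.52 = 0.0952 psu.

18.62 psu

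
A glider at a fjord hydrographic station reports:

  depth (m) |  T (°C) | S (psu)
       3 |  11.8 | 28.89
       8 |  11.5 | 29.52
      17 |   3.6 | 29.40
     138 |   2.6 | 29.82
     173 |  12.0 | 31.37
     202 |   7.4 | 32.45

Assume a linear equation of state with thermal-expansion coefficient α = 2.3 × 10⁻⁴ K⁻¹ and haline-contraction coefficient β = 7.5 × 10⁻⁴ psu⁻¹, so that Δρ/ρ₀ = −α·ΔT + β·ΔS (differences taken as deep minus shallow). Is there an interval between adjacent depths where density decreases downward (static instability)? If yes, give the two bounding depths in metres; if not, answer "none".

Evaluate Δρ/ρ₀ = −αΔT + βΔS across each adjacent pair:
  3–8 m: −αΔT+βΔS = −(2.3 × 10⁻⁴)(-0.3)+(7.5 × 10⁻⁴)(+0.63) = 5.4 × 10⁻⁴ → stable
  8–17 m: −αΔT+βΔS = −(2.3 × 10⁻⁴)(-7.9)+(7.5 × 10⁻⁴)(-0.12) = 1.7 × 10⁻³ → stable
  17–138 m: −αΔT+βΔS = −(2.3 × 10⁻⁴)(-1.0)+(7.5 × 10⁻⁴)(+0.42) = 5.5 × 10⁻⁴ → stable
  138–173 m: −αΔT+βΔS = −(2.3 × 10⁻⁴)(+9.4)+(7.5 × 10⁻⁴)(+1.55) = -1.0 × 10⁻³ → UNSTABLE
  173–202 m: −αΔT+βΔS = −(2.3 × 10⁻⁴)(-4.6)+(7.5 × 10⁻⁴)(+1.08) = 1.9 × 10⁻³ → stable
The 138–173 m interval has Δρ < 0: lighter water underlies denser water.

138–173 m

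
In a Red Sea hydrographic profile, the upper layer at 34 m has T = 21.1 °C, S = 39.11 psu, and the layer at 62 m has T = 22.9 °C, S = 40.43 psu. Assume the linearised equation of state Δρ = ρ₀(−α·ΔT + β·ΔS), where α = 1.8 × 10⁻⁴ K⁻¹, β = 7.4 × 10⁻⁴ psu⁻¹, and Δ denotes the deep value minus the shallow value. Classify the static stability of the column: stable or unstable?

stable

ΔT = 22.9 − 21.1 = +1.8 K and ΔS = 40.43 − 39.11 = +1.32 psu (deep − shallow).
−αΔT = -3.24 × 10⁻⁴; βΔS = 9.768 × 10⁻⁴; sum Δρ/ρ₀ = 6.528 × 10⁻⁴.
Δρ/ρ₀ > 0, so Δρ > 0: deeper water is denser → statically stable.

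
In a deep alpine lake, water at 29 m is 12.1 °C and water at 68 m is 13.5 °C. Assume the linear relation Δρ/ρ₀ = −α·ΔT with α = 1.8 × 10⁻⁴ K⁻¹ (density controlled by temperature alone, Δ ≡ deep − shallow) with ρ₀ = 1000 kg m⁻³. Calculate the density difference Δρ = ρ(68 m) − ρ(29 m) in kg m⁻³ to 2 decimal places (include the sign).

ΔT = +1.4 K, Δρ/ρ₀ = −αΔT = -2.52 × 10⁻⁴.
Δρ = 1000 × (-2.52 × 10⁻⁴) = -0.25 kg m⁻³.
Negative Δρ: lighter below, statically unstable.

-0.25 kg m⁻³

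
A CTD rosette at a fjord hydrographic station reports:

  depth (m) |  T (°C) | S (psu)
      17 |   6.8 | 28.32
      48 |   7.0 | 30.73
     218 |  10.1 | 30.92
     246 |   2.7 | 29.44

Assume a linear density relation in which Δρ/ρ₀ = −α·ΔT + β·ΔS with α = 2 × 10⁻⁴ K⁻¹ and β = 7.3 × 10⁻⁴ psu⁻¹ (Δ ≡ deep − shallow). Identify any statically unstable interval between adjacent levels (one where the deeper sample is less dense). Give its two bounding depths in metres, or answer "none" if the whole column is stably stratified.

48–218 m

Evaluate Δρ/ρ₀ = −αΔT + βΔS across each adjacent pair:
  17–48 m: −αΔT+βΔS = −(2 × 10⁻⁴)(+0.2)+(7.3 × 10⁻⁴)(+2.41) = 1.7 × 10⁻³ → stable
  48–218 m: −αΔT+βΔS = −(2 × 10⁻⁴)(+3.1)+(7.3 × 10⁻⁴)(+0.19) = -4.8 × 10⁻⁴ → UNSTABLE
  218–246 m: −αΔT+βΔS = −(2 × 10⁻⁴)(-7.4)+(7.3 × 10⁻⁴)(-1.48) = 4.0 × 10⁻⁴ → stable
The 48–218 m interval has Δρ < 0: lighter water underlies denser water.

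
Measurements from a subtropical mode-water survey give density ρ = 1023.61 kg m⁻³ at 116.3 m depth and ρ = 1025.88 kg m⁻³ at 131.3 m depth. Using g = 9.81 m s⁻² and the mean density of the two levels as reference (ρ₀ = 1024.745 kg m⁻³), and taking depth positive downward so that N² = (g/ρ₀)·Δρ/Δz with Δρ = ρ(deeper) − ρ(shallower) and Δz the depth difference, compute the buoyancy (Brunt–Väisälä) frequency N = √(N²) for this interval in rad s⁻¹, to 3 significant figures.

0.0381 rad s⁻¹

Δρ = 1025.88 − 1023.61 = 2.27 kg m⁻³ over Δz = 131.3 − 116.3 = 15 m.
N² = (9.81/1024.745) × (2.27/15) = 1.4487 × 10⁻³ s⁻².
N = √(1.4487 × 10⁻³) = 0.038062 rad s⁻¹ ≈ 0.0381 rad s⁻¹.
Since Δρ > 0 the layer is stably stratified.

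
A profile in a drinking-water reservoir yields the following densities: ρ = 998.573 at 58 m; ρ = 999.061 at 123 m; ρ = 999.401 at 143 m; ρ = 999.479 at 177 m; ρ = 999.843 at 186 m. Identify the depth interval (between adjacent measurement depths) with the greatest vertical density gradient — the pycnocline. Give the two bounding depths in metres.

Compute the density gradient over each adjacent pair:
  58–123 m: Δρ/Δz = 0.488/65 = 7.5 × 10⁻³ kg m⁻⁴
  123–143 m: Δρ/Δz = 0.340/20 = 0.017 kg m⁻⁴
  143–177 m: Δρ/Δz = 0.078/34 = 2.3 × 10⁻³ kg m⁻⁴
  177–186 m: Δρ/Δz = 0.364/9 = 0.040 kg m⁻⁴
The largest gradient is in the 177–186 m interval — the pycnocline.

177–186 m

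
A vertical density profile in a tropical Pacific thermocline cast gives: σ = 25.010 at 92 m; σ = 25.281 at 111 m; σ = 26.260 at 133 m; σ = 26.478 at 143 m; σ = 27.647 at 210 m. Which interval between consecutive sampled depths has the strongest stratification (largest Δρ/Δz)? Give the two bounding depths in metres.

111–133 m

Compute the density gradient over each adjacent pair:
  92–111 m: Δρ/Δz = 0.271/19 = 0.014 kg m⁻⁴
  111–133 m: Δρ/Δz = 0.979/22 = 0.044 kg m⁻⁴
  133–143 m: Δρ/Δz = 0.218/10 = 0.022 kg m⁻⁴
  143–210 m: Δρ/Δz = 1.169/67 = 0.017 kg m⁻⁴
The largest gradient is in the 111–133 m interval — the pycnocline.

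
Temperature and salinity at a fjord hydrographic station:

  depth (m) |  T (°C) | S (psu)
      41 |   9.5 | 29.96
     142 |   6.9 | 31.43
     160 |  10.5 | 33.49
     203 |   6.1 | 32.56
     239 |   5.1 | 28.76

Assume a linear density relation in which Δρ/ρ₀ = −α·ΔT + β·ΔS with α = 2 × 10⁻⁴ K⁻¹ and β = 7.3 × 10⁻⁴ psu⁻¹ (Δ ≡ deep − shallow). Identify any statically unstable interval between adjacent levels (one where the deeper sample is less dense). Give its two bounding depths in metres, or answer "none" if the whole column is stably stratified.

Evaluate Δρ/ρ₀ = −αΔT + βΔS across each adjacent pair:
  41–142 m: −αΔT+βΔS = −(2 × 10⁻⁴)(-2.6)+(7.3 × 10⁻⁴)(+1.47) = 1.6 × 10⁻³ → stable
  142–160 m: −αΔT+βΔS = −(2 × 10⁻⁴)(+3.6)+(7.3 × 10⁻⁴)(+2.06) = 7.8 × 10⁻⁴ → stable
  160–203 m: −αΔT+βΔS = −(2 × 10⁻⁴)(-4.4)+(7.3 × 10⁻⁴)(-0.93) = 2.0 × 10⁻⁴ → stable
  203–239 m: −αΔT+βΔS = −(2 × 10⁻⁴)(-1.0)+(7.3 × 10⁻⁴)(-3.80) = -2.6 × 10⁻³ → UNSTABLE
The 203–239 m interval has Δρ < 0: lighter water underlies denser water.

203–239 m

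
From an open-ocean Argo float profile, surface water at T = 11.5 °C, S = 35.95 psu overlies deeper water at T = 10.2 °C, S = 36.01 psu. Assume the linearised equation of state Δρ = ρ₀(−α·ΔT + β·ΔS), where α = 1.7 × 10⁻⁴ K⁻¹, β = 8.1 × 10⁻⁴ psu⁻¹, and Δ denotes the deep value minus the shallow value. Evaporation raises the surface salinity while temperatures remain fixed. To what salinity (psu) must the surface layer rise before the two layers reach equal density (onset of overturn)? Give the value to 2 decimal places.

Neutral buoyancy requires −α(T_deep − T_surf) + β(S_deep − S_surf′) = 0.
S_surf′ = S_deep − (α/β)·ΔT = 36.01 − (1.7 × 10⁻⁴/8.1 × 10⁻⁴)·(-1.3) = 36.2828 psu.
Increase required: 36.2828 − 35.95 = 0.3328 psu.

36.28 psu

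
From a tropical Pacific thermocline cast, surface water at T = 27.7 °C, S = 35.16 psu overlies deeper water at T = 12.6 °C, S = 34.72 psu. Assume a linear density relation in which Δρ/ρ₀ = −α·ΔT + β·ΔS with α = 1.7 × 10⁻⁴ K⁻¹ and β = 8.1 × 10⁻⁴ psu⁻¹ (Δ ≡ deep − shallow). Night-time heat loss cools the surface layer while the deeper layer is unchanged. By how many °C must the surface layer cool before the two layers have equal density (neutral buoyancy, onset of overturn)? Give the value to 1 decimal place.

13.0 °C

Neutral buoyancy requires Δρ = 0, i.e. −α(T_deep − T_surf′) + β(S_deep − S_surf) = 0.
T_surf′ = T_deep − (β/α)·ΔS = 12.6 − (8.1 × 10⁻⁴/1.7 × 10⁻⁴)·(-0.44) = 14.696 °C.
Cooling required: 27.7 − (14.696) = 13.004 °C.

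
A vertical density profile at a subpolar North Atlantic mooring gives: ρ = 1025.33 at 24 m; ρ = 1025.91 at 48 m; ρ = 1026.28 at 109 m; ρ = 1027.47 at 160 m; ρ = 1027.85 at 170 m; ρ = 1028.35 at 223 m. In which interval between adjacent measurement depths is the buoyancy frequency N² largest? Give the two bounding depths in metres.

160–170 m

Compute the density gradient over each adjacent pair:
  24–48 m: Δρ/Δz = 0.58/24 = 0.024 kg m⁻⁴
  48–109 m: Δρ/Δz = 0.37/61 = 6.1 × 10⁻³ kg m⁻⁴
  109–160 m: Δρ/Δz = 1.19/51 = 0.023 kg m⁻⁴
  160–170 m: Δρ/Δz = 0.38/10 = 0.038 kg m⁻⁴
  170–223 m: Δρ/Δz = 0.50/53 = 9.4 × 10⁻³ kg m⁻⁴
The largest gradient is in the 160–170 m interval — the pycnocline.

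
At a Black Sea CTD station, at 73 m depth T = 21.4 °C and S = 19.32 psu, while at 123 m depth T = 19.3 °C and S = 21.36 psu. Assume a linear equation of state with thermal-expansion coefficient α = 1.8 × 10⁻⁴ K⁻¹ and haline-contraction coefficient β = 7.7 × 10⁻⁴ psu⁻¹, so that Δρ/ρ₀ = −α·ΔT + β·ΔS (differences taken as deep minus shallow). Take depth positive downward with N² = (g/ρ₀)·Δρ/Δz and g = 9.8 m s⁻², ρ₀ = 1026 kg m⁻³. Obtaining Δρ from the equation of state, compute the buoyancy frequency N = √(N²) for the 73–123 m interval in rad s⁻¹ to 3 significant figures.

0.0195 rad s⁻¹

ΔT = -2.1 K, ΔS = +2.04 psu (deep − shallow).
Δρ/ρ₀ = −αΔT + βΔS = 3.78 × 10⁻⁴ + 1.5708 × 10⁻³ = 1.9488 × 10⁻³, so Δρ ≈ 1.999 kg m⁻³.
N² = (g/ρ₀)·Δρ/Δz = g·(Δρ/ρ₀)/Δz = 9.8 × 1.9488 × 10⁻³ / 50 = 3.8196 × 10⁻⁴ s⁻².
N = √(3.8196 × 10⁻⁴) = 0.019544 rad s⁻¹ ≈ 0.0195 rad s⁻¹.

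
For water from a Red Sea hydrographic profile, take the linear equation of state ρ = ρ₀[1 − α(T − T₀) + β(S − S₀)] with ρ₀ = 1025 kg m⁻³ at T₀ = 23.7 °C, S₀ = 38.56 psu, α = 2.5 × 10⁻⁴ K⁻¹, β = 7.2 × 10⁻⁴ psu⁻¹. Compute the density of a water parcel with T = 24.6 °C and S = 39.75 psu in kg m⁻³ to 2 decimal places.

1025.65 kg m⁻³

T − T₀ = +0.9 K, S − S₀ = +1.19 psu.
Bracket = 1 − α·(+0.9) + β·(+1.19) = 1 + (6.318 × 10⁻⁴) = 1.0006318.
ρ = 1025 × 1.0006318 = 1025.65 kg m⁻³.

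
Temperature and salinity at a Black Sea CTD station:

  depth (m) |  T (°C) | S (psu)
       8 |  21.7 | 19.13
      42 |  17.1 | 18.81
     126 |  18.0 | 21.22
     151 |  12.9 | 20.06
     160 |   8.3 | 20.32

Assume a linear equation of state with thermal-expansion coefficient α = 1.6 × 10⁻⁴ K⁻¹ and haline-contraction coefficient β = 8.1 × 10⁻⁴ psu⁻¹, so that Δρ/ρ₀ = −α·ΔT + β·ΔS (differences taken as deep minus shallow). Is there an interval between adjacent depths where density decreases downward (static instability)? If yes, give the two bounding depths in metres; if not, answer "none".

126–151 m

Evaluate Δρ/ρ₀ = −αΔT + βΔS across each adjacent pair:
  8–42 m: −αΔT+βΔS = −(1.6 × 10⁻⁴)(-4.6)+(8.1 × 10⁻⁴)(-0.32) = 4.8 × 10⁻⁴ → stable
  42–126 m: −αΔT+βΔS = −(1.6 × 10⁻⁴)(+0.9)+(8.1 × 10⁻⁴)(+2.41) = 1.8 × 10⁻³ → stable
  126–151 m: −αΔT+βΔS = −(1.6 × 10⁻⁴)(-5.1)+(8.1 × 10⁻⁴)(-1.16) = -1.2 × 10⁻⁴ → UNSTABLE
  151–160 m: −αΔT+βΔS = −(1.6 × 10⁻⁴)(-4.6)+(8.1 × 10⁻⁴)(+0.26) = 9.5 × 10⁻⁴ → stable
The 126–151 m interval has Δρ < 0: lighter water underlies denser water.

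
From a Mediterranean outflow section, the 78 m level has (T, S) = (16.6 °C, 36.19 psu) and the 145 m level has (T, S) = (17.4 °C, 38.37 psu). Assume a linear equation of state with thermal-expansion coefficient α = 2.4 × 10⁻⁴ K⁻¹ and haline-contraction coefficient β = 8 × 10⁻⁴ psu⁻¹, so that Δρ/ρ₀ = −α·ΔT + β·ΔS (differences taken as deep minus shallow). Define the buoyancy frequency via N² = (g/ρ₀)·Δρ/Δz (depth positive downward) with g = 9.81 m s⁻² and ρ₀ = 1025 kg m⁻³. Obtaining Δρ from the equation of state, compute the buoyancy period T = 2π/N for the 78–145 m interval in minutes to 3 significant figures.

6.95 min

ΔT = +0.8 K, ΔS = +2.18 psu (deep − shallow).
Δρ/ρ₀ = −αΔT + βΔS = -1.92 × 10⁻⁴ + 1.744 × 10⁻³ = 1.552 × 10⁻³, so Δρ ≈ 1.591 kg m⁻³.
N² = (g/ρ₀)·Δρ/Δz = g·(Δρ/ρ₀)/Δz = 9.81 × 1.552 × 10⁻³ / 67 = 2.2724 × 10⁻⁴ s⁻².
N = √(2.2724 × 10⁻⁴) = 0.015074 rad s⁻¹ → T = 2π/N = 416.82 s = 6.9470 min ≈ 6.95 min.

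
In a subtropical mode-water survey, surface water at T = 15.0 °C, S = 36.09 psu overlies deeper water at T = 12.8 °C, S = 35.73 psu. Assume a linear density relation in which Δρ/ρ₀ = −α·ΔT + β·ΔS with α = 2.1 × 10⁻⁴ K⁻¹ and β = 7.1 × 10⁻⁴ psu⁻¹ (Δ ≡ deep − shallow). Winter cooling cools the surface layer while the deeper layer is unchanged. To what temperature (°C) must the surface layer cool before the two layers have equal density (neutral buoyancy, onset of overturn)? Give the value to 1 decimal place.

Neutral buoyancy requires Δρ = 0, i.e. −α(T_deep − T_surf′) + β(S_deep − S_surf) = 0.
T_surf′ = T_deep − (β/α)·ΔS = 12.8 − (7.1 × 10⁻⁴/2.1 × 10⁻⁴)·(-0.36) = 14.017 °C.
Cooling required: 15.0 − (14.017) = 0.983 °C.

14.0 °C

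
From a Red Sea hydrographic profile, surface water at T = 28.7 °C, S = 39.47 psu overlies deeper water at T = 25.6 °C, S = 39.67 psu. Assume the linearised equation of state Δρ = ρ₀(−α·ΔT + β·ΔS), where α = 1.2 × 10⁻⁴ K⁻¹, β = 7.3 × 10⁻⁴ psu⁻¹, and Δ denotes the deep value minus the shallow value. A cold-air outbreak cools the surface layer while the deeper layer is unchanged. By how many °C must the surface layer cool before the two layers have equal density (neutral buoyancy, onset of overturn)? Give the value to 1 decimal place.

Neutral buoyancy requires Δρ = 0, i.e. −α(T_deep − T_surf′) + β(S_deep − S_surf) = 0.
T_surf′ = T_deep − (β/α)·ΔS = 25.6 − (7.3 × 10⁻⁴/1.2 × 10⁻⁴)·(+0.20) = 24.383 °C.
Cooling required: 28.7 − (24.383) = 4.317 °C.

4.3 °C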